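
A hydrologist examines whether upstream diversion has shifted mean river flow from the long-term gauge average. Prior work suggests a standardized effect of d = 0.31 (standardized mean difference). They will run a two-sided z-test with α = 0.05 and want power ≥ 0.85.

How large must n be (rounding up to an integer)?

n = 94

For power 0.85 need Φ(δ − z_{0.025}) = 0.85, so δ = z_{0.025} + z_{0.15} = 1.960 + 1.036 = 2.996.
(Ignoring the negligible lower-tail rejection probability gives the usual closed-form inversion.)
δ = d·√n ⇒ n = (δ/d)² = (2.996 / 0.31)² = 93.43.
Rounding up, n = 94.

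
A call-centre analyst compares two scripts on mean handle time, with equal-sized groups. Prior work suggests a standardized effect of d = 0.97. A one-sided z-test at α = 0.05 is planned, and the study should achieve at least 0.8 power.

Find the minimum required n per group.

n = 14 per group

For power 0.8 need Φ(δ − z_{0.05}) = 0.8, so δ = z_{0.05} + z_{0.20} = 1.645 + 0.842 = 2.486.
δ = d·√(n/2) ⇒ n = 2(δ/d)² = 2 × (2.486 / 0.97)² = 13.14.
Round up to the next whole unit.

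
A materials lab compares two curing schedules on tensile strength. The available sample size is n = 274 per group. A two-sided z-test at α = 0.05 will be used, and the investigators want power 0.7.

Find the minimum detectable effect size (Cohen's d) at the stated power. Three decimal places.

Required noncentrality: δ = z_{0.025} + z_{0.30} = 1.960 + 0.524 = 2.484.
(Lower-tail contribution to power is negligible for δ > 0.)
δ = d·√(n/2) ⇒ d = δ/√(n/2) = 2.484/√(274/2) = 0.2123.

d ≈ 0.212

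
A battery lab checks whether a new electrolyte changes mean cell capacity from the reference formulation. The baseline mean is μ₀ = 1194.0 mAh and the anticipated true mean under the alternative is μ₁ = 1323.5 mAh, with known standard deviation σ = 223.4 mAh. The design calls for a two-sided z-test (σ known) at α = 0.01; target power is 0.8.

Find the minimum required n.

n = 35

Standardized effect: d = |μ₁ − μ₀| / σ = |1323.5 − 1194.0| / 223.4 = 0.5797
Set Φ(δ − 2.576) = 0.8; then δ − 2.576 = Φ⁻¹(0.8) = 0.842, giving δ = 3.417.
(For δ > 0 the lower-tail rejection region contributes negligibly to power, so the one-term inversion is standard.)
δ = d·√n ⇒ n = (δ/d)² = (3.417 / 0.5797)² = 34.76.
Round up to the next whole unit.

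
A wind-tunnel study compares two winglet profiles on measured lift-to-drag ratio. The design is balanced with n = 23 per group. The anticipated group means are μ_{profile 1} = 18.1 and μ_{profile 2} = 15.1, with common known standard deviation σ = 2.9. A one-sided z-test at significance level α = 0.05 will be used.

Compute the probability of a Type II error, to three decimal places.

β ≈ 0.031

Standardized effect: d = |μ_{profile 1} − μ_{profile 2}| / σ = |18.1 − 15.1| / 2.9 = 1.0345
Noncentrality parameter: δ = d·√(n/2) = 1.0345 × √(23/2) = 3.5081
Critical value for a one-sided test at α = 0.05: z_α = 1.645.
Power = P(Z > 1.645 − δ) = Φ(1.863) = 0.9688.
Type II error: β = 1 − power = 1 − 0.9688 = 0.0312.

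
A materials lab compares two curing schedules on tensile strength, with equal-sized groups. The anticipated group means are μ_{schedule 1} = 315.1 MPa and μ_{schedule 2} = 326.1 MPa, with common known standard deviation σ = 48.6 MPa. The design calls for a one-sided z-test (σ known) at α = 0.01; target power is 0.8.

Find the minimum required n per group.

n = 392 per group

Standardized effect: d = |μ_{schedule 1} − μ_{schedule 2}| / σ = |315.1 − 326.1| / 48.6 = 0.2263
Set Φ(δ − 2.326) = 0.8; then δ − 2.326 = Φ⁻¹(0.8) = 0.842, giving δ = 3.168.
δ = d·√(n/2) ⇒ n = 2(δ/d)² = 2 × (3.168 / 0.2263)² = 391.81.
Rounding up, n = 392 per group.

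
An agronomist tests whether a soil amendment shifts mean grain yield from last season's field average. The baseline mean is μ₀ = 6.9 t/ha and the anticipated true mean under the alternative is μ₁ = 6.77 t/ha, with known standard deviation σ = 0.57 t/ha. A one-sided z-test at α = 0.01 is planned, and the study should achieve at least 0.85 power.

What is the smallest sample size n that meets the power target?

Standardized effect: d = |μ₁ − μ₀| / σ = |6.77 − 6.9| / 0.57 = 0.2281
For power 0.85 need Φ(δ − z_{0.01}) = 0.85, so δ = z_{0.01} + z_{0.15} = 2.326 + 1.036 = 3.363.
δ = d·√n ⇒ n = (δ/d)² = (3.363 / 0.2281)² = 217.40.
Rounding up, n = 218.

n = 218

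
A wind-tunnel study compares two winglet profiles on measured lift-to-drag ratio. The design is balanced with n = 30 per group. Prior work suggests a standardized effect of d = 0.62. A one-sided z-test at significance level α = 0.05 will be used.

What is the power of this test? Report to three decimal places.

Noncentrality parameter: δ = d·√(n/2) = 0.62 × √(30/2) = 2.4012
One-sided α = 0.05 → critical value z_{0.05} = 1.645.
Power = P(Z > 1.645 − δ) = Φ(0.756) = 0.7753.

Power ≈ 0.775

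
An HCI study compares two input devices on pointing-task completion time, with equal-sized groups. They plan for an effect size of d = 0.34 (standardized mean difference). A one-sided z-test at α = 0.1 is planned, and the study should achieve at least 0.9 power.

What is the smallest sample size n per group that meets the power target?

For power 0.9 need Φ(δ − z_{0.1}) = 0.9, so δ = z_{0.1} + z_{0.10} = 1.282 + 1.282 = 2.563.
δ = d·√(n/2) ⇒ n = 2(δ/d)² = 2 × (2.563 / 0.34)² = 113.66.
Rounding up, n = 114 per group.

n = 114 per group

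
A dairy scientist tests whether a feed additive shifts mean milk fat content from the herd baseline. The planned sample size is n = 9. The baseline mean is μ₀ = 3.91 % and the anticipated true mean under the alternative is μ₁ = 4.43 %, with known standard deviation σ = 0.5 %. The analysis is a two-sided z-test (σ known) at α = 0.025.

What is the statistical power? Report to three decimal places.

Standardized effect: d = |μ₁ − μ₀| / σ = |4.43 − 3.91| / 0.5 = 1.0400
Noncentrality parameter: δ = d·√n = 1.0400 × √9 = 3.1200
Two-sided α = 0.025 → critical value z_{0.0125} = 2.241.
Power = Φ(δ − 2.241) + Φ(−δ − 2.241) = Φ(0.879) + Φ(-5.361) = 0.8102 + 0.0000 = 0.8102.

Power ≈ 0.810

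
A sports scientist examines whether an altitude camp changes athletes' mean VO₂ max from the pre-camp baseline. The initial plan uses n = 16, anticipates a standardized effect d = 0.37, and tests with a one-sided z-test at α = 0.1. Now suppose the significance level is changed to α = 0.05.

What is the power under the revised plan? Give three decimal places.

Power ≈ 0.435

δ = d·√n = 0.37 × √16 = 1.4800 (unchanged). New critical value: z_{0.05} = 1.645.
Revised power = Φ(δ − 1.645) = Φ(-0.165) = 0.4345.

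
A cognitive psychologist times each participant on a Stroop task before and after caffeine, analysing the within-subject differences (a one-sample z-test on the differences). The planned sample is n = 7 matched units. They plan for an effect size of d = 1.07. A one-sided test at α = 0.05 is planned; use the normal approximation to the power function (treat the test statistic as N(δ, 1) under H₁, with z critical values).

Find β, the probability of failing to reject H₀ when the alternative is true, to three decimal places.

β ≈ 0.118

Noncentrality parameter: δ = d·√n = 1.07 × √7 = 2.8310
One-sided α = 0.05 → critical value z_{0.05} = 1.645.
Power = P(Z > 1.645 − δ) = Φ(1.186) = 0.8822.
Type II error: β = 1 − power = 1 − 0.8822 = 0.1178.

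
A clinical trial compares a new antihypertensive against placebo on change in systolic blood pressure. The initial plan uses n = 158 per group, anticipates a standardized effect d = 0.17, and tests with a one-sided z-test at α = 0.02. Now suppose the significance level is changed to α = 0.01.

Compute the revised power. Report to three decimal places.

Power ≈ 0.207

δ = d·√(n/2) = 0.17 × √(158/2) = 1.5110 (unchanged). New critical value: z_{0.01} = 2.326.
Revised power = P(Z > 2.326 − δ) = Φ(-0.815) = 0.2074.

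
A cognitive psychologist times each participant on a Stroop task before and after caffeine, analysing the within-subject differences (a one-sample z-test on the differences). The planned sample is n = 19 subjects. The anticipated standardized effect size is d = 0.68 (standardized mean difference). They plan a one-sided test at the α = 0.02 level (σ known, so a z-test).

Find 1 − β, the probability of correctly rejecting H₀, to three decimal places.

Power ≈ 0.819

Noncentrality parameter: δ = d·√n = 0.68 × √19 = 2.9641
Critical value for a one-sided test at α = 0.02: z_α = 2.054.
Power = P(Z > 2.054 − δ) = Φ(0.910) = 0.8187.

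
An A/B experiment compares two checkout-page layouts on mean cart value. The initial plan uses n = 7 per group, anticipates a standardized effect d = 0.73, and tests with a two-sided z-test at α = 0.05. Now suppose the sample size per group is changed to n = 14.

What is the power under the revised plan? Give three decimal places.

Power ≈ 0.489

With n = 14 per group: δ = d·√(n/2) = 0.73 × √(14/2) = 1.9314. Critical value z_{0.025} = 1.960.
Revised power = Φ(δ − 1.960) + Φ(−δ − 1.960) = Φ(-0.029) + Φ(-3.891) = 0.4886 + 0.0000 = 0.4887.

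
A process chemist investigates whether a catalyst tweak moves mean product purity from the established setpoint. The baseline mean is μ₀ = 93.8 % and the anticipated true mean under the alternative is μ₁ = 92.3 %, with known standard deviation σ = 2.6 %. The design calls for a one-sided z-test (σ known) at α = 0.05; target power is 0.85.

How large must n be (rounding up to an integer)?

n = 22

Standardized effect: d = |μ₁ − μ₀| / σ = |92.3 − 93.8| / 2.6 = 0.5769
Set Φ(δ − 1.645) = 0.85; then δ − 1.645 = Φ⁻¹(0.85) = 1.036, giving δ = 2.681.
δ = d·√n ⇒ n = (δ/d)² = (2.681 / 0.5769)² = 21.60.
Round up to the next whole unit.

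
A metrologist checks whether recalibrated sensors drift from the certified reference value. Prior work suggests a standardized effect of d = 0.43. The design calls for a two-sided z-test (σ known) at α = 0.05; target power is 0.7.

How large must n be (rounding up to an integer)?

Set Φ(δ − 1.960) = 0.7; then δ − 1.960 = Φ⁻¹(0.7) = 0.524, giving δ = 2.484.
(For δ > 0 the lower-tail rejection region contributes negligibly to power, so the one-term inversion is standard.)
δ = d·√n ⇒ n = (δ/d)² = (2.484 / 0.43)² = 33.38.
Round up to the next whole unit.

n = 34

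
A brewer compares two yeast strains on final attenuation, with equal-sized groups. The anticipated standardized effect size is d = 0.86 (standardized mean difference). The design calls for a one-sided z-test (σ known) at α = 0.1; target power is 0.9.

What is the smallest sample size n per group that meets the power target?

For power 0.9 need Φ(δ − z_{0.1}) = 0.9, so δ = z_{0.1} + z_{0.10} = 1.282 + 1.282 = 2.563.
δ = d·√(n/2) ⇒ n = 2(δ/d)² = 2 × (2.563 / 0.86)² = 17.77.
Round up to the next whole unit.

n = 18 per group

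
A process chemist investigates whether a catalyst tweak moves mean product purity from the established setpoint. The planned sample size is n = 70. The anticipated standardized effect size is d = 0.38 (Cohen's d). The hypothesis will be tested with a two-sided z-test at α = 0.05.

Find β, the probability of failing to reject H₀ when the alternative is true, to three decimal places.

β ≈ 0.111

Noncentrality parameter: δ = d·√n = 0.38 × √70 = 3.1793
Critical value for a two-sided test at α = 0.05: z_{α/2} = 1.960.
Power = Φ(δ − 1.960) + Φ(−δ − 1.960) = Φ(1.219) + Φ(-5.139) = 0.8886 + 0.0000 = 0.8886.
Type II error: β = 1 − power = 1 − 0.8886 = 0.1114.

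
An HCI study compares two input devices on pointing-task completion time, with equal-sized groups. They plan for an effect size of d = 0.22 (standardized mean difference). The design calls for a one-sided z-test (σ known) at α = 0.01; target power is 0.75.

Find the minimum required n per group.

For power 0.75 need Φ(δ − z_{0.01}) = 0.75, so δ = z_{0.01} + z_{0.25} = 2.326 + 0.674 = 3.001.
δ = d·√(n/2) ⇒ n = 2(δ/d)² = 2 × (3.001 / 0.22)² = 372.11.
Round up to the next whole unit.

n = 373 per group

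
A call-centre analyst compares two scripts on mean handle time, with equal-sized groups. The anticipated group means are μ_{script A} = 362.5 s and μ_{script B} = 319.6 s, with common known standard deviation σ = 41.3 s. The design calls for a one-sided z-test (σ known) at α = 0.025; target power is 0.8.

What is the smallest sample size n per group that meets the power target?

Standardized effect: d = |μ_{script A} − μ_{script B}| / σ = |362.5 − 319.6| / 41.3 = 1.0387
For power 0.8 need Φ(δ − z_{0.025}) = 0.8, so δ = z_{0.025} + z_{0.20} = 1.960 + 0.842 = 2.802.
δ = d·√(n/2) ⇒ n = 2(δ/d)² = 2 × (2.802 / 1.0387)² = 14.55.
Round up to the next whole unit.

n = 15 per group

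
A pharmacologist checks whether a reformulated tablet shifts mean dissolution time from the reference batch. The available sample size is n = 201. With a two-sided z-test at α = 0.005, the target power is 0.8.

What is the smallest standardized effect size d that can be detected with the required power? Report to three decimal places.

Need Φ(δ − 2.807) = 0.8, so δ = 2.807 + 0.842 = 3.649.
(The second rejection-region term Φ(−δ − z_{α/2}) is negligible and dropped.)
δ = d·√n ⇒ d = δ/√n = 3.649/√201 = 0.2574.

d ≈ 0.257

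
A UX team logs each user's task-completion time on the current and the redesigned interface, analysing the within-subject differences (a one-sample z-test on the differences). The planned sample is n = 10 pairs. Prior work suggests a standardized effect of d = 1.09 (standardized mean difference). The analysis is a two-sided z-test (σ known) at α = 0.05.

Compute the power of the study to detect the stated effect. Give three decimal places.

Noncentrality parameter: δ = d·√n = 1.09 × √10 = 3.4469
Critical value for a two-sided test at α = 0.05: z_{α/2} = 1.960.
Power = Φ(δ − 1.960) + Φ(−δ − 1.960) = Φ(1.487) + Φ(-5.407) = 0.9315 + 0.0000 = 0.9315.

Power ≈ 0.931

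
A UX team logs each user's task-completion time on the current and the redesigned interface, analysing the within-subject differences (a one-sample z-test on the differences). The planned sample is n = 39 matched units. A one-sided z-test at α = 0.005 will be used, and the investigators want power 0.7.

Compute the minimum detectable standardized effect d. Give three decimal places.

Need Φ(δ − 2.576) = 0.7, so δ = 2.576 + 0.524 = 3.100.
δ = d·√n ⇒ d = δ/√n = 3.100/√39 = 0.4964.

d ≈ 0.496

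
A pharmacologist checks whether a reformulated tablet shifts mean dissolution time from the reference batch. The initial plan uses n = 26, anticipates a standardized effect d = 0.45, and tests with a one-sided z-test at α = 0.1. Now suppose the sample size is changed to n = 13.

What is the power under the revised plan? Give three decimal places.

Power ≈ 0.633

With n = 13: δ = d·√n = 0.45 × √13 = 1.6225. Critical value z_{0.1} = 1.282.
Revised power = P(Z > 1.282 − δ) = Φ(0.341) = 0.6334.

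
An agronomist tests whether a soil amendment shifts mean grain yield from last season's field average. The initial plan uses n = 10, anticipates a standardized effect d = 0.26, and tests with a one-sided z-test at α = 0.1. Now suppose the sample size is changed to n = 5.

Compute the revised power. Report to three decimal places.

Power ≈ 0.242

With n = 5: δ = d·√n = 0.26 × √5 = 0.5814. Critical value z_{0.1} = 1.282.
Revised power = P(Z > 1.282 − δ) = Φ(-0.700) = 0.2419.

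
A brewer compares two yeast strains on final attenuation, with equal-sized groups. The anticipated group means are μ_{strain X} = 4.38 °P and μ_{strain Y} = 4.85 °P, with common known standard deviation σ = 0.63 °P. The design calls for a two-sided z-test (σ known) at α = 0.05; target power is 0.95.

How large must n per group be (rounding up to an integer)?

n = 47 per group

Standardized effect: d = |μ_{strain X} − μ_{strain Y}| / σ = |4.38 − 4.85| / 0.63 = 0.7460
For power 0.95 need Φ(δ − z_{0.025}) = 0.95, so δ = z_{0.025} + z_{0.05} = 1.960 + 1.645 = 3.605.
(For δ > 0 the lower-tail rejection region contributes negligibly to power, so the one-term inversion is standard.)
δ = d·√(n/2) ⇒ n = 2(δ/d)² = 2 × (3.605 / 0.7460)² = 46.70.
Round up to the next whole unit.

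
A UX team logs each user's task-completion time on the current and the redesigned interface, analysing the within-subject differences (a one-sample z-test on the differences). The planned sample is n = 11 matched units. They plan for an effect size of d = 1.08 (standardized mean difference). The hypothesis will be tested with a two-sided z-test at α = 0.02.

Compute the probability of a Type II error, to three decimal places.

Noncentrality parameter: λ = d·√n = 1.08 × √11 = 3.5820
Critical value for a two-sided test at α = 0.02: z_{α/2} = 2.326.
Power = Φ(λ − 2.326) + Φ(−λ − 2.326) = Φ(1.256) + Φ(-5.908) = 0.8954 + 0.0000 = 0.8954.
Type II error: β = 1 − power = 1 − 0.8954 = 0.1046.

β ≈ 0.105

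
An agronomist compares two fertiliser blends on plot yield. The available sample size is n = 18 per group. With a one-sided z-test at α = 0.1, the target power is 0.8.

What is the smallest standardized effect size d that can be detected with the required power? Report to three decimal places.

d ≈ 0.708

Need Φ(δ − 1.282) = 0.8, so δ = 1.282 + 0.842 = 2.123.
δ = d·√(n/2) ⇒ d = δ/√(n/2) = 2.123/√(18/2) = 0.7077.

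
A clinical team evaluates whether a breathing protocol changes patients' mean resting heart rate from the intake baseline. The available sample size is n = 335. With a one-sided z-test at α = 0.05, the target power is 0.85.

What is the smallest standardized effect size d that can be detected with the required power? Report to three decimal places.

d ≈ 0.146

Need Φ(δ − 1.645) = 0.85, so δ = 1.645 + 1.036 = 2.681.
δ = d·√n ⇒ d = δ/√n = 2.681/√335 = 0.1465.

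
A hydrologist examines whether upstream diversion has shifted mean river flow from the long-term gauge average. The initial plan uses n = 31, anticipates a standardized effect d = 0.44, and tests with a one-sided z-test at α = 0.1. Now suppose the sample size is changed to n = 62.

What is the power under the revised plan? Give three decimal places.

With n = 62: δ = d·√n = 0.44 × √62 = 3.4646. Critical value z_{0.1} = 1.282.
Revised power = P(Z > 1.282 − δ) = Φ(2.183) = 0.9855.

Power ≈ 0.985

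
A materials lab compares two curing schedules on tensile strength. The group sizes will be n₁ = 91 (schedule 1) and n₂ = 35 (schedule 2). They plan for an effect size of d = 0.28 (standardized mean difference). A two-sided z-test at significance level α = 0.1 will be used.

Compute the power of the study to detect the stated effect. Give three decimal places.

Noncentrality parameter: δ = d / √(1/n₁ + 1/n₂) = 0.28 / √(1/91 + 1/35) = 1.4078
Critical value for a two-sided test at α = 0.1: z_{α/2} = 1.645.
Power = Φ(δ − 1.645) + Φ(−δ − 1.645) = Φ(-0.237) + Φ(-3.053) = 0.4063 + 0.0011 = 0.4074.

Power ≈ 0.407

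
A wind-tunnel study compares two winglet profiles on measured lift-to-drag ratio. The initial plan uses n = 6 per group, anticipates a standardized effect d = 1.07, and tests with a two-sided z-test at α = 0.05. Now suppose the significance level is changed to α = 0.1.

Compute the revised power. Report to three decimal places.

Power ≈ 0.583

δ = d·√(n/2) = 1.07 × √(6/2) = 1.8533 (unchanged). New critical value: z_{0.05} = 1.645.
Revised power = Φ(δ − 1.645) + Φ(−δ − 1.645) = Φ(0.208) + Φ(-3.498) = 0.5826 + 0.0002 = 0.5828.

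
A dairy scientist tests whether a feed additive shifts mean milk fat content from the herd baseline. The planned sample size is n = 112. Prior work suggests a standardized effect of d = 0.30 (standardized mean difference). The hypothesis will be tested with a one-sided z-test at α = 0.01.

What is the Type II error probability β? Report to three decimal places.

β ≈ 0.198

Noncentrality parameter: δ = d·√n = 0.30 × √112 = 3.1749
One-sided α = 0.01 → critical value z_{0.01} = 2.326.
Power = Φ(δ − 2.326) = Φ(0.849) = 0.8019.
Type II error: β = 1 − power = 1 − 0.8019 = 0.1981.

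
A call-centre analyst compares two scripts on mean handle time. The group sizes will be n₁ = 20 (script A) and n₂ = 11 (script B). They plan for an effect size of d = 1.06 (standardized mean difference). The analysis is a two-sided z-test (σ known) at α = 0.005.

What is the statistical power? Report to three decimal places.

Noncentrality parameter: δ = d / √(1/n₁ + 1/n₂) = 1.06 / √(1/20 + 1/11) = 2.8238
Critical value for a two-sided test at α = 0.005: z_{α/2} = 2.807.
Power = Φ(δ − 2.807) + Φ(−δ − 2.807) = Φ(0.017) + Φ(-5.631) = 0.5067 + 0.0000 = 0.5067.

Power ≈ 0.507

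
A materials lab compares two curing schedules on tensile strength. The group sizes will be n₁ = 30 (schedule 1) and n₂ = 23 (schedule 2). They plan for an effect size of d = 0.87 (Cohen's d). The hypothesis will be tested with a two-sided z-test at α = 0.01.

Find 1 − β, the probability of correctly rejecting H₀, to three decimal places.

Noncentrality parameter: δ = d / √(1/n₁ + 1/n₂) = 0.87 / √(1/30 + 1/23) = 3.1391
Two-sided α = 0.01 → critical value z_{0.005} = 2.576.
Power = Φ(δ − 2.576) + Φ(−δ − 2.576) = Φ(0.563) + Φ(-5.715) = 0.7134 + 0.0000 = 0.7134.

Power ≈ 0.713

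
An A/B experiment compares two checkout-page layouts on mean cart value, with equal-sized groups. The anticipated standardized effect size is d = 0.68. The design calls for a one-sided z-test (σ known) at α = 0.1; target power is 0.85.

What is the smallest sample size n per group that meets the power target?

Set Φ(δ − 1.282) = 0.85; then δ − 1.282 = Φ⁻¹(0.85) = 1.036, giving δ = 2.318.
δ = d·√(n/2) ⇒ n = 2(δ/d)² = 2 × (2.318 / 0.68)² = 23.24.
Round up to the next whole unit.

n = 24 per group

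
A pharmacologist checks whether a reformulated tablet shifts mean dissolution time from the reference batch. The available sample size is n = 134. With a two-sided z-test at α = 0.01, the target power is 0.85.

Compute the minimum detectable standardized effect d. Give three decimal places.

d ≈ 0.312

Need Φ(δ − 2.576) = 0.85, so δ = 2.576 + 1.036 = 3.612.
(The second rejection-region term Φ(−δ − z_{α/2}) is negligible and dropped.)
δ = d·√n ⇒ d = δ/√n = 3.612/√134 = 0.3121.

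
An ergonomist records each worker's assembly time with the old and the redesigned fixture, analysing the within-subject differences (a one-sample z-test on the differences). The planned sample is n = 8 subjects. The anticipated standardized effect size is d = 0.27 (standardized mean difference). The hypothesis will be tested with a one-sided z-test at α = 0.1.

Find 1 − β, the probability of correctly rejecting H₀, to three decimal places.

Power ≈ 0.302

Noncentrality parameter: δ = d·√n = 0.27 × √8 = 0.7637
One-sided α = 0.1 → critical value z_{0.1} = 1.282.
Power = P(Z > 1.282 − δ) = Φ(-0.518) = 0.3023.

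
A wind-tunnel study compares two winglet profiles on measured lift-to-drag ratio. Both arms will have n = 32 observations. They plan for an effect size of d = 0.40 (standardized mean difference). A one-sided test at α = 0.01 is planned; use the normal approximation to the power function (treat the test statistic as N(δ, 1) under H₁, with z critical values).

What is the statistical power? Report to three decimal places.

Noncentrality parameter: δ = d·√(n/2) = 0.40 × √(32/2) = 1.6000
Critical value for a one-sided test at α = 0.01: z_α = 2.326.
Power = Φ(δ − 2.326) = Φ(-0.726) = 0.2338.

Power ≈ 0.234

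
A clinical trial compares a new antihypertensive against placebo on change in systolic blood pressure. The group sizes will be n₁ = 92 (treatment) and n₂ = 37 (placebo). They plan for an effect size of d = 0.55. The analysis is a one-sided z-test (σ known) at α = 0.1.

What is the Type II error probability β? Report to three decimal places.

Noncentrality parameter: δ = d / √(1/n₁ + 1/n₂) = 0.55 / √(1/92 + 1/37) = 2.8253
One-sided α = 0.1 → critical value z_{0.1} = 1.282.
Power = P(Z > 1.282 − δ) = Φ(1.544) = 0.9387.
Type II error: β = 1 − power = 1 − 0.9387 = 0.0613.

β ≈ 0.061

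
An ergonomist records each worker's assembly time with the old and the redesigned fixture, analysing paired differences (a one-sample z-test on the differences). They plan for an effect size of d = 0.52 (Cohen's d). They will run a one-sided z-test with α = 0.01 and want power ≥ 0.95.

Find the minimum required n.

n = 59

Set Φ(δ − 2.326) = 0.95; then δ − 2.326 = Φ⁻¹(0.95) = 1.645, giving δ = 3.971.
δ = d·√n ⇒ n = (δ/d)² = (3.971 / 0.52)² = 58.32.
Round up to the next whole unit.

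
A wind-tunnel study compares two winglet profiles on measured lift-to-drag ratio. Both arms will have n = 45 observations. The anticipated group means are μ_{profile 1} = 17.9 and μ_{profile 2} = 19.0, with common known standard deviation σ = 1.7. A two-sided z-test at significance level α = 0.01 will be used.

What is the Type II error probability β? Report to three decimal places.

β ≈ 0.311

Standardized effect: d = |μ_{profile 1} − μ_{profile 2}| / σ = |17.9 − 19.0| / 1.7 = 0.6471
Noncentrality parameter: δ = d·√(n/2) = 0.6471 × √(45/2) = 3.0693
Critical value for a two-sided test at α = 0.01: z_{α/2} = 2.576.
Power = Φ(δ − 2.576) + Φ(−δ − 2.576) = Φ(0.493) + Φ(-5.645) = 0.6891 + 0.0000 = 0.6891.
Type II error: β = 1 − power = 1 − 0.6891 = 0.3109.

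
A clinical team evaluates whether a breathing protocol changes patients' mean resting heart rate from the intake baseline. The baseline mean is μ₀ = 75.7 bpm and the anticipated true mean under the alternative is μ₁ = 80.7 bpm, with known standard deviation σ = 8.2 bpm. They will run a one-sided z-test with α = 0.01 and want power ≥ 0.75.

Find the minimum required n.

n = 25

Standardized effect: d = |μ₁ − μ₀| / σ = |80.7 − 75.7| / 8.2 = 0.6098
Set Φ(δ − 2.326) = 0.75; then δ − 2.326 = Φ⁻¹(0.75) = 0.674, giving δ = 3.001.
δ = d·√n ⇒ n = (δ/d)² = (3.001 / 0.6098)² = 24.22.
Round up to the next whole unit.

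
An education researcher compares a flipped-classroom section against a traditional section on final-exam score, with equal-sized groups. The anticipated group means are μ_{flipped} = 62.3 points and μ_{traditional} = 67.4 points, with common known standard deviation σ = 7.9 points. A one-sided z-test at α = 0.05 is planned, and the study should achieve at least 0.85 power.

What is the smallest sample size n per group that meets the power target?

n = 35 per group

Standardized effect: d = |μ_{flipped} − μ_{traditional}| / σ = |62.3 − 67.4| / 7.9 = 0.6456
For power 0.85 need Φ(δ − z_{0.05}) = 0.85, so δ = z_{0.05} + z_{0.15} = 1.645 + 1.036 = 2.681.
δ = d·√(n/2) ⇒ n = 2(δ/d)² = 2 × (2.681 / 0.6456)² = 34.50.
Rounding up, n = 35 per group.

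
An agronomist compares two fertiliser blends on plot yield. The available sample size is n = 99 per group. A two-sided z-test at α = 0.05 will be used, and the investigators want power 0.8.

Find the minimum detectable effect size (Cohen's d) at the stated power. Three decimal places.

Required noncentrality: δ = z_{0.025} + z_{0.20} = 1.960 + 0.842 = 2.802.
(Lower-tail contribution to power is negligible for δ > 0.)
δ = d·√(n/2) ⇒ d = δ/√(n/2) = 2.802/√(99/2) = 0.3982.

d ≈ 0.398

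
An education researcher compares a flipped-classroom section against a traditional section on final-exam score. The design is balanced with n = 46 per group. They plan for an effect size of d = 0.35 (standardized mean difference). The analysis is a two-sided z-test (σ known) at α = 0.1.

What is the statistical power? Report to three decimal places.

Noncentrality parameter: δ = d·√(n/2) = 0.35 × √(46/2) = 1.6785
Critical value for a two-sided test at α = 0.1: z_{α/2} = 1.645.
Power = Φ(δ − 1.645) + Φ(−δ − 1.645) = Φ(0.034) + Φ(-3.323) = 0.5134 + 0.0004 = 0.5139.

Power ≈ 0.514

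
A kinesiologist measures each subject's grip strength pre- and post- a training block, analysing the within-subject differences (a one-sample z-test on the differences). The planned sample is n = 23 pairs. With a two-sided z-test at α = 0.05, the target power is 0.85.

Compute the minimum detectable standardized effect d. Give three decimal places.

d ≈ 0.625

Required noncentrality: δ = z_{0.025} + z_{0.15} = 1.960 + 1.036 = 2.996.
(Lower-tail contribution to power is negligible for δ > 0.)
δ = d·√n ⇒ d = δ/√n = 2.996/√23 = 0.6248.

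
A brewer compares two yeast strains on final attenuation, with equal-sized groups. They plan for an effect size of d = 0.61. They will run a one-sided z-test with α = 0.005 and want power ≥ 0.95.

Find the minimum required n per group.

For power 0.95 need Φ(δ − z_{0.005}) = 0.95, so δ = z_{0.005} + z_{0.05} = 2.576 + 1.645 = 4.221.
δ = d·√(n/2) ⇒ n = 2(δ/d)² = 2 × (4.221 / 0.61)² = 95.75.
Rounding up, n = 96 per group.

n = 96 per group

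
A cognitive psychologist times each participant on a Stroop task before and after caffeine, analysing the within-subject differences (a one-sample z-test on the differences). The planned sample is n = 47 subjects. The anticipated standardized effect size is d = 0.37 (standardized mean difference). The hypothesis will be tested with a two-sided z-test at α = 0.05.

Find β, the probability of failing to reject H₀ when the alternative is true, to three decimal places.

Noncentrality parameter: δ = d·√n = 0.37 × √47 = 2.5366
Critical value for a two-sided test at α = 0.05: z_{α/2} = 1.960.
Power = Φ(δ − 1.960) + Φ(−δ − 1.960) = Φ(0.577) + Φ(-4.497) = 0.7179 + 0.0000 = 0.7179.
Type II error: β = 1 − power = 1 − 0.7179 = 0.2821.

β ≈ 0.282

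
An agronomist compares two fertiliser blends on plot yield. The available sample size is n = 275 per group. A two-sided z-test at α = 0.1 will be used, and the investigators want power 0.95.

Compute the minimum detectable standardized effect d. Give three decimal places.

Required noncentrality: δ = z_{0.05} + z_{0.05} = 1.645 + 1.645 = 3.290.
(Lower-tail contribution to power is negligible for δ > 0.)
δ = d·√(n/2) ⇒ d = δ/√(n/2) = 3.290/√(275/2) = 0.2805.

d ≈ 0.281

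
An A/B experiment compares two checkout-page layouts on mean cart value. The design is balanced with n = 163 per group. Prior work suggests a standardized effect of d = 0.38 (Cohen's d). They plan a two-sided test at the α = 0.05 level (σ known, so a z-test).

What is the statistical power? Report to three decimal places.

Power ≈ 0.929

Noncentrality parameter: δ = d·√(n/2) = 0.38 × √(163/2) = 3.4305
Critical value for a two-sided test at α = 0.05: z_{α/2} = 1.960.
Power = Φ(δ − 1.960) + Φ(−δ − 1.960) = Φ(1.471) + Φ(-5.391) = 0.9293 + 0.0000 = 0.9293.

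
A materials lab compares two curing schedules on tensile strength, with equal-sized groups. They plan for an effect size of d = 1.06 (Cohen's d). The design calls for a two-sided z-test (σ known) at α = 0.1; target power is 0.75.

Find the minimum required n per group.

Set Φ(δ − 1.645) = 0.75; then δ − 1.645 = Φ⁻¹(0.75) = 0.674, giving δ = 2.319.
(The Φ(−δ − z_{α/2}) term is vanishingly small for δ > 0 and is dropped in the standard sample-size formula.)
δ = d·√(n/2) ⇒ n = 2(δ/d)² = 2 × (2.319 / 1.06)² = 9.58.
Rounding up, n = 10 per group.

n = 10 per group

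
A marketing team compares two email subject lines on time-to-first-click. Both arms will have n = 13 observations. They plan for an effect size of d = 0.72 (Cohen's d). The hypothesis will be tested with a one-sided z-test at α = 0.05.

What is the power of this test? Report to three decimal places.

Power ≈ 0.576

Noncentrality parameter: δ = d·√(n/2) = 0.72 × √(13/2) = 1.8356
One-sided α = 0.05 → critical value z_{0.05} = 1.645.
Power = Φ(δ − 1.645) = Φ(0.191) = 0.5757.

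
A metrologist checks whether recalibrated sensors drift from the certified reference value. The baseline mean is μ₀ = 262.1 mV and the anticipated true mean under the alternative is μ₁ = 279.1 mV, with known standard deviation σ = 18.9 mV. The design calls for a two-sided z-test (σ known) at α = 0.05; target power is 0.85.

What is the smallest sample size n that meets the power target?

Standardized effect: d = |μ₁ − μ₀| / σ = |279.1 − 262.1| / 18.9 = 0.8995
Set Φ(δ − 1.960) = 0.85; then δ − 1.960 = Φ⁻¹(0.85) = 1.036, giving δ = 2.996.
(Ignoring the negligible lower-tail rejection probability gives the usual closed-form inversion.)
δ = d·√n ⇒ n = (δ/d)² = (2.996 / 0.8995)² = 11.10.
Rounding up, n = 12.

n = 12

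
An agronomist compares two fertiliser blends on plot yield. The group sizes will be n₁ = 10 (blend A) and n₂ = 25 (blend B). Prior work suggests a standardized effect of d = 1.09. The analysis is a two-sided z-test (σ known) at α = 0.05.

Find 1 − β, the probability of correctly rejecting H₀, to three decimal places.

Power ≈ 0.830

Noncentrality parameter: δ = d / √(1/n₁ + 1/n₂) = 1.09 / √(1/10 + 1/25) = 2.9131
Two-sided α = 0.05 → critical value z_{0.025} = 1.960.
Power = Φ(δ − 1.960) + Φ(−δ − 1.960) = Φ(0.953) + Φ(-4.873) = 0.8298 + 0.0000 = 0.8298.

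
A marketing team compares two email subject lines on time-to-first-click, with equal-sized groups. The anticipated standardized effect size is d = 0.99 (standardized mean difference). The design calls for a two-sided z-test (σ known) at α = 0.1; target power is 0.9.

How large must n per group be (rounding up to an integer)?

n = 18 per group

For power 0.9 need Φ(δ − z_{0.05}) = 0.9, so δ = z_{0.05} + z_{0.10} = 1.645 + 1.282 = 2.926.
(For δ > 0 the lower-tail rejection region contributes negligibly to power, so the one-term inversion is standard.)
δ = d·√(n/2) ⇒ n = 2(δ/d)² = 2 × (2.926 / 0.99)² = 17.48.
Round up to the next whole unit.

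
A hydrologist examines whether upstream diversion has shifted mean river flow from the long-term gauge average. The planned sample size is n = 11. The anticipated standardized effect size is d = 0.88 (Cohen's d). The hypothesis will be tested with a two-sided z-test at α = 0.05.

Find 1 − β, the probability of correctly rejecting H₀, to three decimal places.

Power ≈ 0.831

Noncentrality parameter: δ = d·√n = 0.88 × √11 = 2.9186
Two-sided α = 0.05 → critical value z_{0.025} = 1.960.
Power = Φ(δ − 1.960) + Φ(−δ − 1.960) = Φ(0.959) + Φ(-4.879) = 0.8311 + 0.0000 = 0.8311.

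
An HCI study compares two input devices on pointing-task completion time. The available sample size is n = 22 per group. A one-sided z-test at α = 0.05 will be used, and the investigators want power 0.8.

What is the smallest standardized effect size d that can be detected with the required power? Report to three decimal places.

d ≈ 0.750

Required noncentrality: δ = z_{0.05} + z_{0.20} = 1.645 + 0.842 = 2.486.
δ = d·√(n/2) ⇒ d = δ/√(n/2) = 2.486/√(22/2) = 0.7497.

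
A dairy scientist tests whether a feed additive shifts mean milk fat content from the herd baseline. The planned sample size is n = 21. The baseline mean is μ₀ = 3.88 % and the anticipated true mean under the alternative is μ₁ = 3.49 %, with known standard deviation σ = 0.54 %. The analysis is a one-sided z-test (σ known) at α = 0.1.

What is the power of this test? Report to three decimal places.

Standardized effect: d = |μ₁ − μ₀| / σ = |3.49 − 3.88| / 0.54 = 0.7222
Noncentrality parameter: δ = d·√n = 0.7222 × √21 = 3.3096
Critical value for a one-sided test at α = 0.1: z_α = 1.282.
Power = P(Z > 1.282 − δ) = Φ(2.028) = 0.9787.

Power ≈ 0.979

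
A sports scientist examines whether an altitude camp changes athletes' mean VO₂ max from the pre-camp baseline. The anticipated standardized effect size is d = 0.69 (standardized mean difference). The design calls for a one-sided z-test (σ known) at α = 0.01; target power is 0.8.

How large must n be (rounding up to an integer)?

Set Φ(δ − 2.326) = 0.8; then δ − 2.326 = Φ⁻¹(0.8) = 0.842, giving δ = 3.168.
δ = d·√n ⇒ n = (δ/d)² = (3.168 / 0.69)² = 21.08.
Round up to the next whole unit.

n = 22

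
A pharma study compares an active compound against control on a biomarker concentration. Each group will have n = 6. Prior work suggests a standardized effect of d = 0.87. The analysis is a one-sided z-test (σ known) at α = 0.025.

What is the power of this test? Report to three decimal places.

Noncentrality parameter: δ = d·√(n/2) = 0.87 × √(6/2) = 1.5069
Critical value for a one-sided test at α = 0.025: z_α = 1.960.
Power = P(Z > 1.960 − δ) = Φ(-0.453) = 0.3252.

Power ≈ 0.325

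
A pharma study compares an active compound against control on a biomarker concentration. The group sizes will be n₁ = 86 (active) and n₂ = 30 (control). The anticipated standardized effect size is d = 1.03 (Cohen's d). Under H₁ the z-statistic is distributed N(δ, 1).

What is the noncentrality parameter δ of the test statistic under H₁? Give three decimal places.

δ ≈ 4.858

δ = d / √(1/n₁ + 1/n₂) = 1.03 / √(1/86 + 1/30) = 4.8576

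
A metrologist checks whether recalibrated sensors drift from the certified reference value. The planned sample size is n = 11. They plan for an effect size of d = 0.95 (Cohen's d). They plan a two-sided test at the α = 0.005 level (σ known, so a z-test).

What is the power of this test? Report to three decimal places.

Noncentrality parameter: δ = d·√n = 0.95 × √11 = 3.1508
Two-sided α = 0.005 → critical value z_{0.0025} = 2.807.
Power = Φ(δ − 2.807) + Φ(−δ − 2.807) = Φ(0.344) + Φ(-5.958) = 0.6345 + 0.0000 = 0.6345.

Power ≈ 0.634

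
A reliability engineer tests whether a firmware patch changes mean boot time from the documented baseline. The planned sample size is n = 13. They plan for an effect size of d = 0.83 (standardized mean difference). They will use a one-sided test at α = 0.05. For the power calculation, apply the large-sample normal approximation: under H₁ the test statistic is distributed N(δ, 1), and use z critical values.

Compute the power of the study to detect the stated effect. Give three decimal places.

Noncentrality parameter: δ = d·√n = 0.83 × √13 = 2.9926
One-sided α = 0.05 → critical value z_{0.05} = 1.645.
Power = P(Z > 1.645 − δ) = Φ(1.348) = 0.9111.

Power ≈ 0.911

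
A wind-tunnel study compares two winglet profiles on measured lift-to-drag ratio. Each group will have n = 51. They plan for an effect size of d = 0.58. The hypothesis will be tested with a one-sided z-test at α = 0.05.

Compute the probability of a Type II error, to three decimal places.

Noncentrality parameter: δ = d·√(n/2) = 0.58 × √(51/2) = 2.9289
Critical value for a one-sided test at α = 0.05: z_α = 1.645.
Power = P(Z > 1.645 − δ) = Φ(1.284) = 0.9004.
Type II error: β = 1 − power = 1 − 0.9004 = 0.0996.

β ≈ 0.100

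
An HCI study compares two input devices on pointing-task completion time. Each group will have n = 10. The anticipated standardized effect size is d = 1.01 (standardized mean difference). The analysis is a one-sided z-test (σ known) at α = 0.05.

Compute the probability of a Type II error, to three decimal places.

Noncentrality parameter: δ = d·√(n/2) = 1.01 × √(10/2) = 2.2584
One-sided α = 0.05 → critical value z_{0.05} = 1.645.
Power = P(Z > 1.645 − δ) = Φ(0.614) = 0.7303.
Type II error: β = 1 − power = 1 − 0.7303 = 0.2697.

β ≈ 0.270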